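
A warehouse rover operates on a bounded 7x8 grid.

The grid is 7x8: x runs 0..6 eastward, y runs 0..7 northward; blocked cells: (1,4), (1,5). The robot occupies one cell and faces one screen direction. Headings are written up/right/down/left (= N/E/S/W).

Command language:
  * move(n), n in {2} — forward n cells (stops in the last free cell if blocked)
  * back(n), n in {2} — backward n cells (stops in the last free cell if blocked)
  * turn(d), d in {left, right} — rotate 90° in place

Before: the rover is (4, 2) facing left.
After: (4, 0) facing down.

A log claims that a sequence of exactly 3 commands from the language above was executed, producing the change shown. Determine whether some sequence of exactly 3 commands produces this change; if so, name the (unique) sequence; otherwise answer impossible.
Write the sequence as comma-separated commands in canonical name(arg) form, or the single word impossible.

turn(left), move(2), move(2)

key: the second move(2) runs into the grid edge before its full distance
start: (4, 2) facing left
1. turn(left) → (4, 2) facing down
2. move(2) → (4, 0) facing down
3. move(2) → (4, 0) facing down
uniquely the one of 64 3-step routes that fits.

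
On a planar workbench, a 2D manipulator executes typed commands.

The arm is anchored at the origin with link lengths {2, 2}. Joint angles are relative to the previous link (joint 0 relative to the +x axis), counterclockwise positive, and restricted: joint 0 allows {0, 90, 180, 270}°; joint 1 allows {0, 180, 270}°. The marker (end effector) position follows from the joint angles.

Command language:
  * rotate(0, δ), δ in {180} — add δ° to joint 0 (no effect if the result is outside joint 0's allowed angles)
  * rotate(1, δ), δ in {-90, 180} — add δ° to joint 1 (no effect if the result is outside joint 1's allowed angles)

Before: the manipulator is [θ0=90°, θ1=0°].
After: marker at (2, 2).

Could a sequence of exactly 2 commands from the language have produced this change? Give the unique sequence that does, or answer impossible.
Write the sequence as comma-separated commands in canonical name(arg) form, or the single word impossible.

rotate(1, -90), rotate(1, 180)

key: running rotate(1, 180) before rotate(1, -90) would end elsewhere — order is forced
initial: [θ0=90°, θ1=0°]
step 1 (rotate(1, -90)): [θ0=90°, θ1=270°]
step 2 (rotate(1, 180)): [θ0=90°, θ1=270°]
no other 2-command option fits: unique.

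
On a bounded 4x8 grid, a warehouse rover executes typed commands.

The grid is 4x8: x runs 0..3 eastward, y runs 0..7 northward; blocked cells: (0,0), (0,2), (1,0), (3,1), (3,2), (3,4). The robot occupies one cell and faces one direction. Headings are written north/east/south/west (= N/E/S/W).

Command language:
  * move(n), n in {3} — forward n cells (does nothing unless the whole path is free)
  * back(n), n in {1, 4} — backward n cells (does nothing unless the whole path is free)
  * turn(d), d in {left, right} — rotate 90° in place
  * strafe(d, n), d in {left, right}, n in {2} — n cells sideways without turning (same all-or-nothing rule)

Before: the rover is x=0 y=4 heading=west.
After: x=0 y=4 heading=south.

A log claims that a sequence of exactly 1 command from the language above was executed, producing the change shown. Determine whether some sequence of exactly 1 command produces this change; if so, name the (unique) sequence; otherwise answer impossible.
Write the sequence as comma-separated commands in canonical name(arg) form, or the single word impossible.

turn(left)

key: parked at (0,4) the whole time — nothing moves the robot
start: x=0 y=4 heading=west
1. turn(left) → x=0 y=4 heading=south
no other 1-command option fits: unique.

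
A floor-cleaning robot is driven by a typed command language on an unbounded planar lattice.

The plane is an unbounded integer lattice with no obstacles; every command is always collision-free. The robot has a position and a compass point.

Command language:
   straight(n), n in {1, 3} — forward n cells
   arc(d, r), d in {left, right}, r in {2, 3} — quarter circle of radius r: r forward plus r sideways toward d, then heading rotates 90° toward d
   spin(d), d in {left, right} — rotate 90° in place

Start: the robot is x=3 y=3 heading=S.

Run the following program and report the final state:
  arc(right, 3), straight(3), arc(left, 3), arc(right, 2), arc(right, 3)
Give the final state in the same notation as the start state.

start: x=3 y=3 heading=S
step 1 (arc(right, 3)): x=0 y=0 heading=W
step 2 (straight(3)): x=-3 y=0 heading=W
step 3 (arc(left, 3)): x=-6 y=-3 heading=S
step 4 (arc(right, 2)): x=-8 y=-5 heading=W
step 5 (arc(right, 3)): x=-11 y=-2 heading=N

x=-11 y=-2 heading=N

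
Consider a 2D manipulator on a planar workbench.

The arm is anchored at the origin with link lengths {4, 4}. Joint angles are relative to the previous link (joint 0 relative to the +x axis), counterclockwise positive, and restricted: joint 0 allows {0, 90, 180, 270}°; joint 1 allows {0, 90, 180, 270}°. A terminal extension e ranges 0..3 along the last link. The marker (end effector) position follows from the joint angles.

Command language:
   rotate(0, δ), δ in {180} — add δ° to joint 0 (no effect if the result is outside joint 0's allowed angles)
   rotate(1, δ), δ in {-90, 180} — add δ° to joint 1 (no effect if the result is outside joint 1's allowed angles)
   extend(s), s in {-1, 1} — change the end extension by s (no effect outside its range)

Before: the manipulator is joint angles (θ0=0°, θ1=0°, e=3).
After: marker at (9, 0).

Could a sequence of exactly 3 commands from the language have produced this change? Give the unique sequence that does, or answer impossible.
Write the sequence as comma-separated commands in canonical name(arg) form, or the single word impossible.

extend(1), extend(-1), extend(-1)

key: order matters: swapping extend(1) and extend(-1) lands elsewhere
from: joint angles (θ0=0°, θ1=0°, e=3)
1. extend(1) → joint angles (θ0=0°, θ1=0°, e=3)
2. extend(-1) → joint angles (θ0=0°, θ1=0°, e=2)
3. extend(-1) → joint angles (θ0=0°, θ1=0°, e=1)
all 125 alternatives checked — unique.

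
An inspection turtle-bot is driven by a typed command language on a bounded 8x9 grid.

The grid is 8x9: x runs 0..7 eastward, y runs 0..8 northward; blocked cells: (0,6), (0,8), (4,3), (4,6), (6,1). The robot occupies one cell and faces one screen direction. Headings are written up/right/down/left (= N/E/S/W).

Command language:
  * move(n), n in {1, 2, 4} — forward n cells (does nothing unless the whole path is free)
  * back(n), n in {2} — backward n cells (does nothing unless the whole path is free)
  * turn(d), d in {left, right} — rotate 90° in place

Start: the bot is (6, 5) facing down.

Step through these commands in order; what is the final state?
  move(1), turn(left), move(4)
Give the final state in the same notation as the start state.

(6, 4) facing right

initial: (6, 5) facing down
t=1 move(1) ⇒ (6, 4) facing down
t=2 turn(left) ⇒ (6, 4) facing right
t=3 move(4) ⇒ (6, 4) facing right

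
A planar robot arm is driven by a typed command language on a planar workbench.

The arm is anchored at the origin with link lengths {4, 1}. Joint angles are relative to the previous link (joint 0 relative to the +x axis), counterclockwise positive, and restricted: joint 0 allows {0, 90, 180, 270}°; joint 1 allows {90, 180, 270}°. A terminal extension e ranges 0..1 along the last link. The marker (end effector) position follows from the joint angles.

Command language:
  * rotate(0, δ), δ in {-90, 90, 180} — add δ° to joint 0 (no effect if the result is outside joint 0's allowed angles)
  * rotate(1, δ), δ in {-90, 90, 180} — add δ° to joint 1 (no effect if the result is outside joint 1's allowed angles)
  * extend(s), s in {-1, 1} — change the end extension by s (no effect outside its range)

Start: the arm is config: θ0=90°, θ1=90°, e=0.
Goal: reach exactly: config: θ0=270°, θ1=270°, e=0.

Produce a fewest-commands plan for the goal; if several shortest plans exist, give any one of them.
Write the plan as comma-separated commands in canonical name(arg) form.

rotate(1, 180), rotate(0, 180)

start: config: θ0=90°, θ1=90°, e=0
step 1 (rotate(1, 180)): config: θ0=90°, θ1=270°, e=0
step 2 (rotate(0, 180)): config: θ0=270°, θ1=270°, e=0
nothing shorter than 2 reaches the goal.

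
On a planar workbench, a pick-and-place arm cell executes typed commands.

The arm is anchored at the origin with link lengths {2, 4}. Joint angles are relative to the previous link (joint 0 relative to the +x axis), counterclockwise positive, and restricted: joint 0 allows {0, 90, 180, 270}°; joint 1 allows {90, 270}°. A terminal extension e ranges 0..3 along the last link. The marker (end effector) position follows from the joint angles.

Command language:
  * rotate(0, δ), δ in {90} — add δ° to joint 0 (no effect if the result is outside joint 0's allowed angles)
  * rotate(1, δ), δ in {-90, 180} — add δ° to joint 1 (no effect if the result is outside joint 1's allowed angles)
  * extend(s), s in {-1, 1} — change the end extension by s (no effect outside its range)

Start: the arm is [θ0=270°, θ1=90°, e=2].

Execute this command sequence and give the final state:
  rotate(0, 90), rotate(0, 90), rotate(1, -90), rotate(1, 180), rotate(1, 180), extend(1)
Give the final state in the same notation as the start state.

[θ0=90°, θ1=90°, e=3]

from: [θ0=270°, θ1=90°, e=2]
[1] after rotate(0, 90): [θ0=0°, θ1=90°, e=2]
[2] after rotate(0, 90): [θ0=90°, θ1=90°, e=2]
[3] after rotate(1, -90): [θ0=90°, θ1=90°, e=2]
[4] after rotate(1, 180): [θ0=90°, θ1=270°, e=2]
[5] after rotate(1, 180): [θ0=90°, θ1=90°, e=2]
[6] after extend(1): [θ0=90°, θ1=90°, e=3]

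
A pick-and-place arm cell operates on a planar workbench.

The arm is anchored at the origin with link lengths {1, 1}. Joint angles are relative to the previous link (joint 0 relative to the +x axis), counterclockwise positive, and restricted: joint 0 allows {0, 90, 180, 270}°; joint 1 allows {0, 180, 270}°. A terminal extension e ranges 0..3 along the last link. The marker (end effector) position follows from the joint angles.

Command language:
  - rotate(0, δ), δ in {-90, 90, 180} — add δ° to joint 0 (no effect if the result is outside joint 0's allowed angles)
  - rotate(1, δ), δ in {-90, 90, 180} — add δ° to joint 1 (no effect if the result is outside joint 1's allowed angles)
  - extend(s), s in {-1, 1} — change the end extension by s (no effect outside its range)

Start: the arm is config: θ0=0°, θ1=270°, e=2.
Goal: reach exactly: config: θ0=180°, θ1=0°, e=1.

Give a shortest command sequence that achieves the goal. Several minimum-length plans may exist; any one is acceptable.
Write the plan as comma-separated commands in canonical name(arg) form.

begin: config: θ0=0°, θ1=270°, e=2
step 1 (rotate(1, 90)): config: θ0=0°, θ1=0°, e=2
step 2 (rotate(0, 180)): config: θ0=180°, θ1=0°, e=2
step 3 (extend(-1)): config: θ0=180°, θ1=0°, e=1
no 2-step plan works, so 3 is optimal.

rotate(1, 90), rotate(0, 180), extend(-1)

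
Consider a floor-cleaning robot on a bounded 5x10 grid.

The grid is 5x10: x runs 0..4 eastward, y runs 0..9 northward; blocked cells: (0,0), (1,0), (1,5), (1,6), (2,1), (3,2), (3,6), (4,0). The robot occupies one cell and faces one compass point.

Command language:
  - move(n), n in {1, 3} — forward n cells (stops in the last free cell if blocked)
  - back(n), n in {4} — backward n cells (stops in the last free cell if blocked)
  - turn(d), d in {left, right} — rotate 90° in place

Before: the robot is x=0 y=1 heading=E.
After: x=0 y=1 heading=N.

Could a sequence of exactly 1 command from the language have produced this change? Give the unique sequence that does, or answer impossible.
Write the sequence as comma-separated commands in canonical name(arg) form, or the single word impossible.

key: parked at (0,1) the whole time — nothing moves the robot
t0: x=0 y=1 heading=E
step 1 (turn(left)): x=0 y=1 heading=N
no other 1-command option fits: unique.

turn(left)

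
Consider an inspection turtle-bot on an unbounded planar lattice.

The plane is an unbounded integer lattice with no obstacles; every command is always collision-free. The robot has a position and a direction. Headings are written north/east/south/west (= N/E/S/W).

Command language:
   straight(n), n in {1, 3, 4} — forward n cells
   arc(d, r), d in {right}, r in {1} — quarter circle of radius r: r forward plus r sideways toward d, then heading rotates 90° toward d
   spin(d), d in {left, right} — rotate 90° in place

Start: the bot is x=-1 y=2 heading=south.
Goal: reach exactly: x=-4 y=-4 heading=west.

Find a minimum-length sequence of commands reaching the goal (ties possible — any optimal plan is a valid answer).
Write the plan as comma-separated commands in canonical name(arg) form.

from: x=-1 y=2 heading=south
step 1 (straight(3)): x=-1 y=-1 heading=south
step 2 (straight(3)): x=-1 y=-4 heading=south
step 3 (spin(right)): x=-1 y=-4 heading=west
step 4 (straight(3)): x=-4 y=-4 heading=west
no 3-step plan works, so 4 is optimal.

straight(3), straight(3), spin(right), straight(3)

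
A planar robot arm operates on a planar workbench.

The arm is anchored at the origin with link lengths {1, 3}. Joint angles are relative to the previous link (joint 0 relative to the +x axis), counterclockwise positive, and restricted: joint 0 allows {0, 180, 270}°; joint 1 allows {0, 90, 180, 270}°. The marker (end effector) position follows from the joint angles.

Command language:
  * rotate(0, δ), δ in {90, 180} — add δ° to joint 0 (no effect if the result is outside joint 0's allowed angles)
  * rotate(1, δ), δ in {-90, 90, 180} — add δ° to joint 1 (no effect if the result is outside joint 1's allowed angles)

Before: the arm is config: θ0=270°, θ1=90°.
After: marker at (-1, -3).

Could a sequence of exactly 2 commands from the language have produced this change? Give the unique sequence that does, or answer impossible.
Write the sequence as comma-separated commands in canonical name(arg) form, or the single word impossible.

key: order matters: swapping rotate(0, 90) and rotate(0, 180) lands elsewhere
start: config: θ0=270°, θ1=90°
[1] after rotate(0, 90): config: θ0=0°, θ1=90°
[2] after rotate(0, 180): config: θ0=180°, θ1=90°
uniquely the one of 25 2-step routes that fits.

rotate(0, 90), rotate(0, 180)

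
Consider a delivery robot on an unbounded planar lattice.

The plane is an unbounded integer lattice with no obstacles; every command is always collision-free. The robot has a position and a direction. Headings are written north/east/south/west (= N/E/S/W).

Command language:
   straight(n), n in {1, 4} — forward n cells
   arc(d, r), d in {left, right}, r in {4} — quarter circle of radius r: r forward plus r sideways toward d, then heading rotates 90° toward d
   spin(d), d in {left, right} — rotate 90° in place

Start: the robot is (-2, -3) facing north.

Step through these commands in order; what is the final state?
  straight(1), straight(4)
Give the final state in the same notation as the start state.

(-2, 2) facing north

begin: (-2, -3) facing north
t=1 straight(1) ⇒ (-2, -2) facing north
t=2 straight(4) ⇒ (-2, 2) facing north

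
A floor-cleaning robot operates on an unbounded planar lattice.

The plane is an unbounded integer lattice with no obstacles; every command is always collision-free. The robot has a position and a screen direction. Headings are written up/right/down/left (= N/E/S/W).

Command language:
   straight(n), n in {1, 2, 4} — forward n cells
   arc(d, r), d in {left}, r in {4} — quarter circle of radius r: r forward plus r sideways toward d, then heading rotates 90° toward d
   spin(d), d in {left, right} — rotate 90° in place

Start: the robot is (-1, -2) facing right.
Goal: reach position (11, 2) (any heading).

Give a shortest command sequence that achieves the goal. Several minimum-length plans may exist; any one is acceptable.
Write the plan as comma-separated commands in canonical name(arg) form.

straight(4), straight(4), arc(left, 4)

initial: (-1, -2) facing right
step 1 (straight(4)): (3, -2) facing right
step 2 (straight(4)): (7, -2) facing right
step 3 (arc(left, 4)): (11, 2) facing up
minimal: 3 command(s), checked below 3.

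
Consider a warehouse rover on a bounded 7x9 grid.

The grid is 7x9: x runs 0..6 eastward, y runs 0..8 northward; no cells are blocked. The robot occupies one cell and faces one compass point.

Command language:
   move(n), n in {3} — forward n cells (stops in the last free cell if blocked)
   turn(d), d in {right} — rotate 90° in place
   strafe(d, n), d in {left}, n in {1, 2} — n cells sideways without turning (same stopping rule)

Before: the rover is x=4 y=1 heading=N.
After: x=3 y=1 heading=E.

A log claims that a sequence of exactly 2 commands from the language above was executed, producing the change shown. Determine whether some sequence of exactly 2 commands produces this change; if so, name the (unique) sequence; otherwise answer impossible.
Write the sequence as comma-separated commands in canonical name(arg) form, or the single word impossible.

strafe(left, 1), turn(right)

key: position moved to (3,1) AND the heading swung to E — translation plus rotation needed
start: x=4 y=1 heading=N
t=1 strafe(left, 1) ⇒ x=3 y=1 heading=N
t=2 turn(right) ⇒ x=3 y=1 heading=E
uniquely the one of 16 2-step routes that fits.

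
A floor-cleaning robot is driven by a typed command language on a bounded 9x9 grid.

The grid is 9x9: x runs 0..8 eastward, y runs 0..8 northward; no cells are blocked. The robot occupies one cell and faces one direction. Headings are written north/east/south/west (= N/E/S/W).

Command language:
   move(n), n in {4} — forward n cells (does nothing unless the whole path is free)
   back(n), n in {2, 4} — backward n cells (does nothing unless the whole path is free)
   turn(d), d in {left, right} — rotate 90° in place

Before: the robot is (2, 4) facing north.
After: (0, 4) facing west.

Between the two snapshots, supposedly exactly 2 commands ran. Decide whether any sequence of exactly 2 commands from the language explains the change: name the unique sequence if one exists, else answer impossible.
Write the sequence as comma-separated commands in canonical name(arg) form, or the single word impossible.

every 2-command combo misses the target.

impossible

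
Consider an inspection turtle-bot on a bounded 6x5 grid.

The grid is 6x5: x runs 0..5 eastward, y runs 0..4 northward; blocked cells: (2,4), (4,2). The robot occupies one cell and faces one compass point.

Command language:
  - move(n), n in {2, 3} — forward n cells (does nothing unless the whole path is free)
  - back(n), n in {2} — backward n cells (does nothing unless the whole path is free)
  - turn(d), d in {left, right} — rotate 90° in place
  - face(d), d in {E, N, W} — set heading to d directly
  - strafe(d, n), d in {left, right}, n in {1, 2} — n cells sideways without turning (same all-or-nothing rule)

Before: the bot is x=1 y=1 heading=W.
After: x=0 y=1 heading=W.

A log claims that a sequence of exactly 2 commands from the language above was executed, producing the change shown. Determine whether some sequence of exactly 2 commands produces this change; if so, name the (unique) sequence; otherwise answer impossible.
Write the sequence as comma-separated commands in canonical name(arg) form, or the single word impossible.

key: order matters: swapping back(2) and move(3) lands elsewhere
t0: x=1 y=1 heading=W
t=1 back(2) ⇒ x=3 y=1 heading=W
t=2 move(3) ⇒ x=0 y=1 heading=W
uniquely the one of 144 2-step routes that fits.

back(2), move(3)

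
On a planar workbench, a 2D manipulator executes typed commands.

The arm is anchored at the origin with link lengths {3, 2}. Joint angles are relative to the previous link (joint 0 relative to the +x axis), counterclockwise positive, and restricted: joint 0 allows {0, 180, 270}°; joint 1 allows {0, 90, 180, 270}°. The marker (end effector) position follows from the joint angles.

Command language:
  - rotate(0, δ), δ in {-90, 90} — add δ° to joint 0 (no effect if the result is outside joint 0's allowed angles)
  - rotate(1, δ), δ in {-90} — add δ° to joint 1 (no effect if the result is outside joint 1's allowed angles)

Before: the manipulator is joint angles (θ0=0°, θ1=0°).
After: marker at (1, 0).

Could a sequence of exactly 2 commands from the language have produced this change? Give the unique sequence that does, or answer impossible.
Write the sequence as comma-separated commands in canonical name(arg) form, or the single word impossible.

from: joint angles (θ0=0°, θ1=0°)
[1] after rotate(1, -90): joint angles (θ0=0°, θ1=270°)
[2] after rotate(1, -90): joint angles (θ0=0°, θ1=180°)
no other 2-command option fits: unique.

rotate(1, -90), rotate(1, -90)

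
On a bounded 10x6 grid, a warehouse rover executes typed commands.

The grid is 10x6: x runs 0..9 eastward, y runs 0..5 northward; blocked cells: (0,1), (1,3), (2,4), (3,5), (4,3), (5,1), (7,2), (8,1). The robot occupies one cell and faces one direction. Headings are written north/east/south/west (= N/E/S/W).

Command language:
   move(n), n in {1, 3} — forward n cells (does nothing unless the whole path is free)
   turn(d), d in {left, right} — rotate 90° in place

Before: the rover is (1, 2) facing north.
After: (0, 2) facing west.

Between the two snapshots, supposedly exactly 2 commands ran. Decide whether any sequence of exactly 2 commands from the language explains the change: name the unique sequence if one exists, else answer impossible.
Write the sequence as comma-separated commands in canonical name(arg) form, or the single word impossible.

key: order matters: swapping turn(left) and move(1) lands elsewhere
initial: (1, 2) facing north
t=1 turn(left) ⇒ (1, 2) facing west
t=2 move(1) ⇒ (0, 2) facing west
all 16 alternatives checked — unique.

turn(left), move(1)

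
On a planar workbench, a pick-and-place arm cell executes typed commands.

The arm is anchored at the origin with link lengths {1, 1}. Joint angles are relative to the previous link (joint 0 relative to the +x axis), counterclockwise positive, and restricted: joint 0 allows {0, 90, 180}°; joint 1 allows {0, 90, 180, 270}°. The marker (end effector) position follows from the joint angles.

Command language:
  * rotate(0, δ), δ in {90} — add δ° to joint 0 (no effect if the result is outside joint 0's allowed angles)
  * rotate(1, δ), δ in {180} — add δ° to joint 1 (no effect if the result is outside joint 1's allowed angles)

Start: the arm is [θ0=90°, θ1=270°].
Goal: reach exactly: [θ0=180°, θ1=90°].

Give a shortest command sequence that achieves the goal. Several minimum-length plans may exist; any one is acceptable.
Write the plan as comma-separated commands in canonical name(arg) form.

t0: [θ0=90°, θ1=270°]
1. rotate(1, 180) → [θ0=90°, θ1=90°]
2. rotate(0, 90) → [θ0=180°, θ1=90°]
shorter routes all fall short; 2 is best.

rotate(1, 180), rotate(0, 90)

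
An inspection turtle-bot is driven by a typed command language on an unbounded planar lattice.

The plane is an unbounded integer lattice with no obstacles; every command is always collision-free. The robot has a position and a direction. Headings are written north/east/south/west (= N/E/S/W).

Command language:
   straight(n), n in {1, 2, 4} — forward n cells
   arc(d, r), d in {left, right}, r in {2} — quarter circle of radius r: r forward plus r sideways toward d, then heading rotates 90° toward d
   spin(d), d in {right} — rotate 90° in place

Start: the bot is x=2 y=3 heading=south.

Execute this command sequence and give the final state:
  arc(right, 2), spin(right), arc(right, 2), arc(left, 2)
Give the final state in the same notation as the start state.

x=4 y=5 heading=north

from: x=2 y=3 heading=south
1. arc(right, 2) → x=0 y=1 heading=west
2. spin(right) → x=0 y=1 heading=north
3. arc(right, 2) → x=2 y=3 heading=east
4. arc(left, 2) → x=4 y=5 heading=north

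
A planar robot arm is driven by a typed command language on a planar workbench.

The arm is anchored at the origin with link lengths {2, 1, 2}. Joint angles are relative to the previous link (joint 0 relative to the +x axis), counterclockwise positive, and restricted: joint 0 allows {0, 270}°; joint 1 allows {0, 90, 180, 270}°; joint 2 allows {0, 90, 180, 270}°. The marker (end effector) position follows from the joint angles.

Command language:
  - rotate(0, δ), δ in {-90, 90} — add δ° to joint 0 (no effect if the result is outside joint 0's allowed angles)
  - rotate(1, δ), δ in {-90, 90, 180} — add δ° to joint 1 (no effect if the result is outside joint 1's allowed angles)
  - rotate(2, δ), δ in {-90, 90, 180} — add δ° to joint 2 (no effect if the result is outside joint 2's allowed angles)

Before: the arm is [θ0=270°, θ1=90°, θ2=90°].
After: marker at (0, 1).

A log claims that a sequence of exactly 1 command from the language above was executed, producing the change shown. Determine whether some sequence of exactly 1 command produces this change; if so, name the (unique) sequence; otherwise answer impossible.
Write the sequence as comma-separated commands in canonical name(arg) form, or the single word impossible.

from: [θ0=270°, θ1=90°, θ2=90°]
1. rotate(0, 90) → [θ0=0°, θ1=90°, θ2=90°]
all 8 alternatives checked — unique.

rotate(0, 90)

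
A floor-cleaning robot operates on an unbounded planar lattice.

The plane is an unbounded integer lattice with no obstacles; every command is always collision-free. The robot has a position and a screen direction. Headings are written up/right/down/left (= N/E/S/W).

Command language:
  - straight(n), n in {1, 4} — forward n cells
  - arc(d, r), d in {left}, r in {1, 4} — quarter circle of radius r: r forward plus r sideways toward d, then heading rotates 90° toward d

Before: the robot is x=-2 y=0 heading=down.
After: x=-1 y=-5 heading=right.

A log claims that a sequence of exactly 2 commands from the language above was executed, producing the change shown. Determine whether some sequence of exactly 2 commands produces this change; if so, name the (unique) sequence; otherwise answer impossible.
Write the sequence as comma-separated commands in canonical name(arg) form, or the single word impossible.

straight(4), arc(left, 1)

key: running arc(left, 1) before straight(4) would end elsewhere — order is forced
from: x=-2 y=0 heading=down
[1] after straight(4): x=-2 y=-4 heading=down
[2] after arc(left, 1): x=-1 y=-5 heading=right
no other 2-command option fits: unique.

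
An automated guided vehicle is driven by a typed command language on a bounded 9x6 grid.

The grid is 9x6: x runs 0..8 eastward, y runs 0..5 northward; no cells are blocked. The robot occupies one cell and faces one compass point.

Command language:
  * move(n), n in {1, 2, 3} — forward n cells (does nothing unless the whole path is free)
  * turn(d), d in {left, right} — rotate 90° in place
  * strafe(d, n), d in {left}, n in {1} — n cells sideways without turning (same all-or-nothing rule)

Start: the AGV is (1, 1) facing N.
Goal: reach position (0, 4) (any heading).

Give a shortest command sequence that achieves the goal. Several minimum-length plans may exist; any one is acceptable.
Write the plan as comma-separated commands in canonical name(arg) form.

move(3), strafe(left, 1)

initial: (1, 1) facing N
1. move(3) → (1, 4) facing N
2. strafe(left, 1) → (0, 4) facing N
no 1-step plan works, so 2 is optimal.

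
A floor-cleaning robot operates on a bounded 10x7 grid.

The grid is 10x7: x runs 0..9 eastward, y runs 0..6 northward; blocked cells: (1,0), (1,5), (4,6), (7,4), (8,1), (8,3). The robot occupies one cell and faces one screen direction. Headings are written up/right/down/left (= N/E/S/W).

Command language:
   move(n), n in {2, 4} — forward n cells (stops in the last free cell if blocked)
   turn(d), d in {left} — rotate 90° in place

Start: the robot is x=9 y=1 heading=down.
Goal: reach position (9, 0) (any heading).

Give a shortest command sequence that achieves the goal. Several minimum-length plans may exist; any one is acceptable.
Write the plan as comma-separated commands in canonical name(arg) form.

begin: x=9 y=1 heading=down
t=1 move(4) ⇒ x=9 y=0 heading=down
shorter routes all fall short; 1 is best.

move(4)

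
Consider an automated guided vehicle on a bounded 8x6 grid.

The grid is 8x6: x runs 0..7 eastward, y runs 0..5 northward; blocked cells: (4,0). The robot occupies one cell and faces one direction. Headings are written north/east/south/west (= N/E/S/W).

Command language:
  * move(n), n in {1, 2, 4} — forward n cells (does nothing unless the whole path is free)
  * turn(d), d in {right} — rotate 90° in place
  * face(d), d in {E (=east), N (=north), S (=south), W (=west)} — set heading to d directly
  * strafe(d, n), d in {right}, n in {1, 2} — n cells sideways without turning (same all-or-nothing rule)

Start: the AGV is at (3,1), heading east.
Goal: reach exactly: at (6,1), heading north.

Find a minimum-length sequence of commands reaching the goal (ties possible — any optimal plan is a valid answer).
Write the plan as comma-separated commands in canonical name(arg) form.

from: at (3,1), heading east
1. move(1) → at (4,1), heading east
2. face(N) → at (4,1), heading north
3. strafe(right, 2) → at (6,1), heading north
minimal: 3 command(s), checked below 3.

move(1), face(N), strafe(right, 2)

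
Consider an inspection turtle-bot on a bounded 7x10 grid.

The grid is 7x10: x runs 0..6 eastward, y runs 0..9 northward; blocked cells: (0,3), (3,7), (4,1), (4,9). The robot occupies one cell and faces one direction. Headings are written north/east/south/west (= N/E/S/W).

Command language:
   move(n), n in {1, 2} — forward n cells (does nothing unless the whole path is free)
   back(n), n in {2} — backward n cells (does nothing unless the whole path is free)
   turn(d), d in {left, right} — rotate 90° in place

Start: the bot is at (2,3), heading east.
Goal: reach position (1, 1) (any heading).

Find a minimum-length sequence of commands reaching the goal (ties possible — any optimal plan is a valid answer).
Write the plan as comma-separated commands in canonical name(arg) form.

move(1), back(2), turn(left), back(2)

t0: at (2,3), heading east
step 1 (move(1)): at (3,3), heading east
step 2 (back(2)): at (1,3), heading east
step 3 (turn(left)): at (1,3), heading north
step 4 (back(2)): at (1,1), heading north
no 3-step plan works, so 4 is optimal.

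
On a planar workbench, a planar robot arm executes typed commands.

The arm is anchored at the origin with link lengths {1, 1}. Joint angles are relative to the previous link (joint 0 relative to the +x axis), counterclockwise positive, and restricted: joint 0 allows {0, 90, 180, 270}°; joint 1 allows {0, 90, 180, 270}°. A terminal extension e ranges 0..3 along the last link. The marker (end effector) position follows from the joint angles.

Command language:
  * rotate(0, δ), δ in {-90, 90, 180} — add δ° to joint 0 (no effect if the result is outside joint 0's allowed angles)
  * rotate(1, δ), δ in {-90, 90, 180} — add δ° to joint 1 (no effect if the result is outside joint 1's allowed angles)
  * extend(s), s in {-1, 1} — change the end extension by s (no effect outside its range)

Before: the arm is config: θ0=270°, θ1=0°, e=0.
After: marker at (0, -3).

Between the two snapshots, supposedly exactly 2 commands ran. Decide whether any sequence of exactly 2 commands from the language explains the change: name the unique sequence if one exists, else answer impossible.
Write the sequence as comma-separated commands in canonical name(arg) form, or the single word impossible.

key: running extend(1) before extend(-1) would end elsewhere — order is forced
start: config: θ0=270°, θ1=0°, e=0
step 1 (extend(-1)): config: θ0=270°, θ1=0°, e=0
step 2 (extend(1)): config: θ0=270°, θ1=0°, e=1
no other 2-command option fits: unique.

extend(-1), extend(1)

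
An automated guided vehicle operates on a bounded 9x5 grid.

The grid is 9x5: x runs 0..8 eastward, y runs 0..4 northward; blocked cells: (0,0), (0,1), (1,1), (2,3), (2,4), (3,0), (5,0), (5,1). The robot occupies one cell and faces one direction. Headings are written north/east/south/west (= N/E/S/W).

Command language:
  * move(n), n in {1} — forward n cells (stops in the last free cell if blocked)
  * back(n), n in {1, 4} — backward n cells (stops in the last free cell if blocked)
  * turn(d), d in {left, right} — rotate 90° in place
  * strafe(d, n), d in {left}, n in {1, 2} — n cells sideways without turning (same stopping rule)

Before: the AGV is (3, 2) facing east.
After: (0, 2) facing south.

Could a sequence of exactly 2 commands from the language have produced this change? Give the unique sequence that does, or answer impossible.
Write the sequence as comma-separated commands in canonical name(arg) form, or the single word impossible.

back(4), turn(right)

key: position moved to (0,2) AND the heading swung to S — translation plus rotation needed
t0: (3, 2) facing east
t=1 back(4) ⇒ (0, 2) facing east
t=2 turn(right) ⇒ (0, 2) facing south
no other 2-command option fits: unique.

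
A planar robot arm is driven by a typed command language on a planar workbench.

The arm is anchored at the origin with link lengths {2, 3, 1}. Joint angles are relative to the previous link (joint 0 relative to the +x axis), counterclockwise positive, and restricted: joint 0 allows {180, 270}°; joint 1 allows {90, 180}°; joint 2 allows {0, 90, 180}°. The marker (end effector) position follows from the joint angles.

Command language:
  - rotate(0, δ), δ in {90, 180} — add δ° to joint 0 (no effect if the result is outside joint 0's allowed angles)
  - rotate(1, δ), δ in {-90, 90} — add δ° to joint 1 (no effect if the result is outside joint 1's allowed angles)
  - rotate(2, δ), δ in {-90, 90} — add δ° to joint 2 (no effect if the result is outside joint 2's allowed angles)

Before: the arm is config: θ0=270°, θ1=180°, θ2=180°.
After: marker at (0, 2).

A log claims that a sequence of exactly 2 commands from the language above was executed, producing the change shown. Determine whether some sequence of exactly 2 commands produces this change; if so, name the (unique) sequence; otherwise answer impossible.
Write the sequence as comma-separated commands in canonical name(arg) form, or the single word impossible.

rotate(2, -90), rotate(2, -90)

t0: config: θ0=270°, θ1=180°, θ2=180°
t=1 rotate(2, -90) ⇒ config: θ0=270°, θ1=180°, θ2=90°
t=2 rotate(2, -90) ⇒ config: θ0=270°, θ1=180°, θ2=0°
no other 2-command option fits: unique.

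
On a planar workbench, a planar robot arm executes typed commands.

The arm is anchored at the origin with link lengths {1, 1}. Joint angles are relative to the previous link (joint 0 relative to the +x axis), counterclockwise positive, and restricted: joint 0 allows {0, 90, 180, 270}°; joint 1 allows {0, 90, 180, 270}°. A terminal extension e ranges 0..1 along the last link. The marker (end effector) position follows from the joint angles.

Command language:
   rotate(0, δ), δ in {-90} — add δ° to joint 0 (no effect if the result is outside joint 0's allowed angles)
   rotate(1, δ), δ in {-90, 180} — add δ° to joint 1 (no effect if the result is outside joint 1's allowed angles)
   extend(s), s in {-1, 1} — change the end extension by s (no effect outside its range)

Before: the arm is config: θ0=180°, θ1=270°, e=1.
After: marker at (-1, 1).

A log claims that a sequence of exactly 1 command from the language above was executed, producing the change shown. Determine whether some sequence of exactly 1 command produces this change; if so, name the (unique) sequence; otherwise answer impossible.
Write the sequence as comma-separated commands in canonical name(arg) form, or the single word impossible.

from: config: θ0=180°, θ1=270°, e=1
t=1 extend(-1) ⇒ config: θ0=180°, θ1=270°, e=0
no rival 1-sequence matches.

extend(-1)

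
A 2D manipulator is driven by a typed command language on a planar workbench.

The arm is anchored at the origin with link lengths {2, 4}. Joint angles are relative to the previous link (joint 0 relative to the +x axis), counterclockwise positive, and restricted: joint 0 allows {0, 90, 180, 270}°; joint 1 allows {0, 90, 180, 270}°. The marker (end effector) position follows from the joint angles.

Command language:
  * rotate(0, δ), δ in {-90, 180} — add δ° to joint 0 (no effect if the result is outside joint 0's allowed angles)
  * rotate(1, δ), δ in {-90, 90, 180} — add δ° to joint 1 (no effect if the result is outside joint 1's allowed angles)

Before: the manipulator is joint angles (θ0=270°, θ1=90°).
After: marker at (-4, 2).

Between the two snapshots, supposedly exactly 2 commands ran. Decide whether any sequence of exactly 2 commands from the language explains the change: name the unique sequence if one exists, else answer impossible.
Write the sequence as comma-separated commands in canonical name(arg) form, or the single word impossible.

rotate(0, -90), rotate(0, -90)

initial: joint angles (θ0=270°, θ1=90°)
t=1 rotate(0, -90) ⇒ joint angles (θ0=180°, θ1=90°)
t=2 rotate(0, -90) ⇒ joint angles (θ0=90°, θ1=90°)
no other 2-command option fits: unique.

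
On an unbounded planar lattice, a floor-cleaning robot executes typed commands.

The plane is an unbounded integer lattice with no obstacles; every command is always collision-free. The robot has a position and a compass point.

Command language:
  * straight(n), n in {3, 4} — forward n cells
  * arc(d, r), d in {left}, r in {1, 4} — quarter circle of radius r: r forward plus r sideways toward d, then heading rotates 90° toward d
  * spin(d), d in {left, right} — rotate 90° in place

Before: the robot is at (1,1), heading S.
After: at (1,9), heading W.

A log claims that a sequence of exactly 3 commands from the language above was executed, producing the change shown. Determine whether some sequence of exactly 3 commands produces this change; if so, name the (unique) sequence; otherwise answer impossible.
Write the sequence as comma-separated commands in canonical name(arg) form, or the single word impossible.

key: running arc(left, 4) before spin(left) would end elsewhere — order is forced
from: at (1,1), heading S
step 1 (spin(left)): at (1,1), heading E
step 2 (arc(left, 4)): at (5,5), heading N
step 3 (arc(left, 4)): at (1,9), heading W
no rival 3-sequence matches.

spin(left), arc(left, 4), arc(left, 4)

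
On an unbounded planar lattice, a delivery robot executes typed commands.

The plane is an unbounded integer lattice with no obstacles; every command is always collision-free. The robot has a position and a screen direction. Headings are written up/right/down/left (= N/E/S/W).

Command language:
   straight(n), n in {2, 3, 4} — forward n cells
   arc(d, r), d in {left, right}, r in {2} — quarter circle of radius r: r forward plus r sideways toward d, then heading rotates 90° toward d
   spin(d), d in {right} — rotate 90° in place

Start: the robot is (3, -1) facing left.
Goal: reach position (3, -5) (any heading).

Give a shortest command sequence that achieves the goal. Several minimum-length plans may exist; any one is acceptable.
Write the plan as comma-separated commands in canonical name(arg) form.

arc(left, 2), arc(left, 2)

from: (3, -1) facing left
step 1 (arc(left, 2)): (1, -3) facing down
step 2 (arc(left, 2)): (3, -5) facing right
no 1-step plan works, so 2 is optimal.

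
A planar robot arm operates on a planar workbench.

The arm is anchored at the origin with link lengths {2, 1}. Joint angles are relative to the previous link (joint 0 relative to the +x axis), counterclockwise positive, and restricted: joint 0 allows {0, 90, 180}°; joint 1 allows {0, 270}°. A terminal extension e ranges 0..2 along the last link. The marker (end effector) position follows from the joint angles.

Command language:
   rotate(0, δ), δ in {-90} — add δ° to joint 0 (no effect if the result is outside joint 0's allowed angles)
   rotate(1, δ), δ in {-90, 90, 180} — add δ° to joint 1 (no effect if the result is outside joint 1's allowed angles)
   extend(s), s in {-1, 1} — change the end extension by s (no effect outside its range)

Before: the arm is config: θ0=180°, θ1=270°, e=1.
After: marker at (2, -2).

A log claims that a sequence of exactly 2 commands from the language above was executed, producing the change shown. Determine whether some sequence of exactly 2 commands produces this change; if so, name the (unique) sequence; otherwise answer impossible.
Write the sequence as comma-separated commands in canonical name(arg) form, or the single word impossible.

rotate(0, -90), rotate(0, -90)

from: config: θ0=180°, θ1=270°, e=1
[1] after rotate(0, -90): config: θ0=90°, θ1=270°, e=1
[2] after rotate(0, -90): config: θ0=0°, θ1=270°, e=1
no other 2-command option fits: unique.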